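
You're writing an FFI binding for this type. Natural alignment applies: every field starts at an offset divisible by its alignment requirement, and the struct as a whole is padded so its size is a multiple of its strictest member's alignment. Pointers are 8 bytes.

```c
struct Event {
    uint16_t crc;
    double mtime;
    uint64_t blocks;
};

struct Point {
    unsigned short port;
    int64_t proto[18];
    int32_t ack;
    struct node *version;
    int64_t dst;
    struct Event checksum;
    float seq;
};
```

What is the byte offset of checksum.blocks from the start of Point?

Event: 0..2  crc  (2B, 2-aligned); 2..8  -- padding (6B); 8..16  mtime  (8B, 8-aligned); 16..24  blocks  (8B, 8-aligned); sizeof = 24, alignof = 8
0..2  port  (2B, 2-aligned)
2..8  -- padding (6B)
8..152  proto  (144B, 8-aligned)
152..156  ack  (4B, 4-aligned)
156..160  -- padding (4B)
160..168  version  (8B, 8-aligned)
168..176  dst  (8B, 8-aligned)
176..200  checksum  (24B, 8-aligned)
within Event: blocks at 16
176 + 16 = 192

192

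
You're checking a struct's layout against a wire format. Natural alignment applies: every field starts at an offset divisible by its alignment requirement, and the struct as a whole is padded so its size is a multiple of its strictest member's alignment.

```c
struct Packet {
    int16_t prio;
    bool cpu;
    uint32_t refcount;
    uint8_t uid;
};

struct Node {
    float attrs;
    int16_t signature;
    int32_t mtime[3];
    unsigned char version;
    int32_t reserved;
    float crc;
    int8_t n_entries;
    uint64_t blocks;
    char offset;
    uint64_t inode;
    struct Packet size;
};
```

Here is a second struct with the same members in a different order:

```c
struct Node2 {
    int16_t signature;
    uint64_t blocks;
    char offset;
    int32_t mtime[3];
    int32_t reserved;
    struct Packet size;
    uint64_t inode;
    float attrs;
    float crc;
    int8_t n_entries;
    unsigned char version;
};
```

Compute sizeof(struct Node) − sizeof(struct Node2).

8

Packet: prio at 0 (size 2, align 2) → ends 2; cpu at 2 (size 1, align 1) → ends 3; pad 1 to align 4 for refcount; refcount at 4 (size 4, align 4) → ends 8; uid at 8 (size 1, align 1) → ends 9; tail pad 3 to reach multiple of 4; total 12 bytes, alignment 4
attrs at 0 (size 4, align 4) → ends 4
signature at 4 (size 2, align 2) → ends 6
pad 2 to align 4 for mtime
mtime at 8 (size 12, align 4) → ends 20
version at 20 (size 1, align 1) → ends 21
pad 3 to align 4 for reserved
reserved at 24 (size 4, align 4) → ends 28
crc at 28 (size 4, align 4) → ends 32
n_entries at 32 (size 1, align 1) → ends 33
pad 7 to align 8 for blocks
blocks at 40 (size 8, align 8) → ends 48
offset at 48 (size 1, align 1) → ends 49
pad 7 to align 8 for inode
inode at 56 (size 8, align 8) → ends 64
size at 64 (size 12, align 4) → ends 76
tail pad 4 to reach multiple of 8
total 80 bytes, alignment 8
— Node2 —
signature at 0 (size 2, align 2) → ends 2
pad 6 to align 8 for blocks
blocks at 8 (size 8, align 8) → ends 16
offset at 16 (size 1, align 1) → ends 17
pad 3 to align 4 for mtime
mtime at 20 (size 12, align 4) → ends 32
reserved at 32 (size 4, align 4) → ends 36
size at 36 (size 12, align 4) → ends 48
inode at 48 (size 8, align 8) → ends 56
attrs at 56 (size 4, align 4) → ends 60
crc at 60 (size 4, align 4) → ends 64
n_entries at 64 (size 1, align 1) → ends 65
version at 65 (size 1, align 1) → ends 66
tail pad 6 to reach multiple of 8
total 72 bytes, alignment 8
80 − 72 = 8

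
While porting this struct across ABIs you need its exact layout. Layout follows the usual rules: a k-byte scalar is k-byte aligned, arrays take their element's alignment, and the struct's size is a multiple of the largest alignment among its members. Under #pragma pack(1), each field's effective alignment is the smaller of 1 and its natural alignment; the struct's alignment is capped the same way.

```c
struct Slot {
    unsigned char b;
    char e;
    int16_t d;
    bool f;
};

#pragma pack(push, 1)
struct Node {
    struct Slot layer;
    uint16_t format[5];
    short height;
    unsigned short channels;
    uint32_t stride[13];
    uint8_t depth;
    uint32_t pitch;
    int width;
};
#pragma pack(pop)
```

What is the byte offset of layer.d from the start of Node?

Slot: b at 0 (size 1, align 1) → ends 1; e at 1 (size 1, align 1) → ends 2; d at 2 (size 2, align 2) → ends 4; f at 4 (size 1, align 1) → ends 5; tail pad 1 to reach multiple of 2; total 6 bytes, alignment 2
layer at 0 (size 6, align 1) → ends 6
within Slot: d at 2
0 + 2 = 2

2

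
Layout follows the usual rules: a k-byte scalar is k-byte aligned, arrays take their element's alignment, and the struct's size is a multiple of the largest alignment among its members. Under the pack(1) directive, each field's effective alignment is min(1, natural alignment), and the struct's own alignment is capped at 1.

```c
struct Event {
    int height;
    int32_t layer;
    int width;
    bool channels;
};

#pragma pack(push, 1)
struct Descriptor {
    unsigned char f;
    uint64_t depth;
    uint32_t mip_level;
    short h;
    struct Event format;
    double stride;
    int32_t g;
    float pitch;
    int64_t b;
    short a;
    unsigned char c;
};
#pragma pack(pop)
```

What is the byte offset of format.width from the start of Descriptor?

Event: @0: height [4B, align 4] → 4; @4: layer [4B, align 4] → 8; @8: width [4B, align 4] → 12; @12: channels [1B, align 1] → 13; +3 tail pad (align 4); size 16, align 4
@0: f [1B, align 1] → 1
@1: depth [8B, align 1] → 9
@9: mip_level [4B, align 1] → 13
@13: h [2B, align 1] → 15
@15: format [16B, align 1] → 31
within Event: width at 8
15 + 8 = 23

23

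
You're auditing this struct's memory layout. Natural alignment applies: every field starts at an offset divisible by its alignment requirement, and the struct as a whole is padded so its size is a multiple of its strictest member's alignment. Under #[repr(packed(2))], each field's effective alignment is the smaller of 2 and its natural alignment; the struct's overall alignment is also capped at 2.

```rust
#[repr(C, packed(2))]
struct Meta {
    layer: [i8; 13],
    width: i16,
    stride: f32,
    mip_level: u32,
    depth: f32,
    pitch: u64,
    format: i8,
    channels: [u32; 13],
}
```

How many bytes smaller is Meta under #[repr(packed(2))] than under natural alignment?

natural layout:
  @0: layer [13B, align 1] → 13
  +1 pad (align 2)
  @14: width [2B, align 2] → 16
  @16: stride [4B, align 4] → 20
  @20: mip_level [4B, align 4] → 24
  @24: depth [4B, align 4] → 28
  +4 pad (align 8)
  @32: pitch [8B, align 8] → 40
  @40: format [1B, align 1] → 41
  +3 pad (align 4)
  @44: channels [52B, align 4] → 96
  size 96, align 8
packed(2) layout:
  @0: layer [13B, align 1] → 13
  +1 pad (align 2)
  @14: width [2B, align 2] → 16
  @16: stride [4B, align 2] → 20
  @20: mip_level [4B, align 2] → 24
  @24: depth [4B, align 2] → 28
  @28: pitch [8B, align 2] → 36
  @36: format [1B, align 1] → 37
  +1 pad (align 2)
  @38: channels [52B, align 2] → 90
  size 90, align 2
96 − 90 = 6

6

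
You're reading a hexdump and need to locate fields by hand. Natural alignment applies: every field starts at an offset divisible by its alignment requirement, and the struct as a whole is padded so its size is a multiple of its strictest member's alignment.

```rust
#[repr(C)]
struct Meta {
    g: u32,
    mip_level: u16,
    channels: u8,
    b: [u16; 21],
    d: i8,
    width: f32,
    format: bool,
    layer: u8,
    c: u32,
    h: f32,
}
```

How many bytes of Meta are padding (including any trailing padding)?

g at 0 (size 4, align 4) → ends 4
mip_level at 4 (size 2, align 2) → ends 6
channels at 6 (size 1, align 1) → ends 7
pad 1 to align 2 for b
b at 8 (size 42, align 2) → ends 50
d at 50 (size 1, align 1) → ends 51
pad 1 to align 4 for width
width at 52 (size 4, align 4) → ends 56
format at 56 (size 1, align 1) → ends 57
layer at 57 (size 1, align 1) → ends 58
pad 2 to align 4 for c
c at 60 (size 4, align 4) → ends 64
h at 64 (size 4, align 4) → ends 68
total 68 bytes, alignment 4
data bytes 64, size 68 → padding 4

4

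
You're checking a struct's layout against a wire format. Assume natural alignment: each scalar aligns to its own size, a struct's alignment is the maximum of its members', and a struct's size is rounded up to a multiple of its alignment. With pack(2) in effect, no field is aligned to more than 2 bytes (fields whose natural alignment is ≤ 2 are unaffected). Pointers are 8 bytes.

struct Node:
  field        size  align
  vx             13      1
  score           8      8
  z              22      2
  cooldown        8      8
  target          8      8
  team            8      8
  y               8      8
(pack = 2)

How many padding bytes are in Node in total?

@0: vx [13B, align 1] → 13
+1 pad (align 2)
@14: score [8B, align 2] → 22
@22: z [22B, align 2] → 44
@44: cooldown [8B, align 2] → 52
@52: target [8B, align 2] → 60
@60: team [8B, align 2] → 68
@68: y [8B, align 2] → 76
size 76, align 2
data bytes 75, size 76 → padding 1

1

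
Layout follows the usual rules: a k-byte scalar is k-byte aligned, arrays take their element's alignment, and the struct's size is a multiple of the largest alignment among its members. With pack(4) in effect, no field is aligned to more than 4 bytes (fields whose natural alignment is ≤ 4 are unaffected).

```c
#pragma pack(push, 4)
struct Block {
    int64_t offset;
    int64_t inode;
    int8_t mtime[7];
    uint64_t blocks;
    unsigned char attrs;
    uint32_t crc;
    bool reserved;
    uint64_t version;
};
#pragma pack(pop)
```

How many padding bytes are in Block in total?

0..8  offset  (8B, 4-aligned)
8..16  inode  (8B, 4-aligned)
16..23  mtime  (7B, 1-aligned)
23..24  -- padding (1B)
24..32  blocks  (8B, 4-aligned)
32..33  attrs  (1B, 1-aligned)
33..36  -- padding (3B)
36..40  crc  (4B, 4-aligned)
40..41  reserved  (1B, 1-aligned)
41..44  -- padding (3B)
44..52  version  (8B, 4-aligned)
sizeof = 52, alignof = 4
data bytes 45, size 52 → padding 7

7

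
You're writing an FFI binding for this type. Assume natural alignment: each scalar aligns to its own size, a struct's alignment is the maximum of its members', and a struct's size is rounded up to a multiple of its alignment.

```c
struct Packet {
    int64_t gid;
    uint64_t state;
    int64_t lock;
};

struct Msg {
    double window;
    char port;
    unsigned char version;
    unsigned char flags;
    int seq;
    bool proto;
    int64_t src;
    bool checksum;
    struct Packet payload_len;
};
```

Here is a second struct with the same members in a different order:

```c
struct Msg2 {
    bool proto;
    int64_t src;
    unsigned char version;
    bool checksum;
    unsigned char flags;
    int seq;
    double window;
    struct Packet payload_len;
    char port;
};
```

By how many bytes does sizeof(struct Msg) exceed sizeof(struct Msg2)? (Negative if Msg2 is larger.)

Packet: gid at 0 (size 8, align 8) → ends 8; state at 8 (size 8, align 8) → ends 16; lock at 16 (size 8, align 8) → ends 24; total 24 bytes, alignment 8
window at 0 (size 8, align 8) → ends 8
port at 8 (size 1, align 1) → ends 9
version at 9 (size 1, align 1) → ends 10
flags at 10 (size 1, align 1) → ends 11
pad 1 to align 4 for seq
seq at 12 (size 4, align 4) → ends 16
proto at 16 (size 1, align 1) → ends 17
pad 7 to align 8 for src
src at 24 (size 8, align 8) → ends 32
checksum at 32 (size 1, align 1) → ends 33
pad 7 to align 8 for payload_len
payload_len at 40 (size 24, align 8) → ends 64
total 64 bytes, alignment 8
— Msg2 —
proto at 0 (size 1, align 1) → ends 1
pad 7 to align 8 for src
src at 8 (size 8, align 8) → ends 16
version at 16 (size 1, align 1) → ends 17
checksum at 17 (size 1, align 1) → ends 18
flags at 18 (size 1, align 1) → ends 19
pad 1 to align 4 for seq
seq at 20 (size 4, align 4) → ends 24
window at 24 (size 8, align 8) → ends 32
payload_len at 32 (size 24, align 8) → ends 56
port at 56 (size 1, align 1) → ends 57
tail pad 7 to reach multiple of 8
total 64 bytes, alignment 8
64 − 64 = 0

0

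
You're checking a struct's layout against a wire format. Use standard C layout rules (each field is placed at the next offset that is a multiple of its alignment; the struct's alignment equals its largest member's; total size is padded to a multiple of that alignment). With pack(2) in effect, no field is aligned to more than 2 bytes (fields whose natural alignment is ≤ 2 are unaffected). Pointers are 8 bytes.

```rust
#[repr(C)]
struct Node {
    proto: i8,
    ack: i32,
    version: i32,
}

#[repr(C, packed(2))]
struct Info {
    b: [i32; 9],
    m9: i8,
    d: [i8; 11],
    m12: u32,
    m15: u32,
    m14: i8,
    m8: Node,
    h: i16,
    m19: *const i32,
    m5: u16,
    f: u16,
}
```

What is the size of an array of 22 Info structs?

1848

Node: proto at 0 (size 1, align 1) → ends 1; pad 3 to align 4 for ack; ack at 4 (size 4, align 4) → ends 8; version at 8 (size 4, align 4) → ends 12; total 12 bytes, alignment 4
b at 0 (size 36, align 2) → ends 36
m9 at 36 (size 1, align 1) → ends 37
d at 37 (size 11, align 1) → ends 48
m12 at 48 (size 4, align 2) → ends 52
m15 at 52 (size 4, align 2) → ends 56
m14 at 56 (size 1, align 1) → ends 57
pad 1 to align 2 for m8
m8 at 58 (size 12, align 2) → ends 70
h at 70 (size 2, align 2) → ends 72
m19 at 72 (size 8, align 2) → ends 80
m5 at 80 (size 2, align 2) → ends 82
f at 82 (size 2, align 2) → ends 84
total 84 bytes, alignment 2
array of 22: 22 × 84 = 1848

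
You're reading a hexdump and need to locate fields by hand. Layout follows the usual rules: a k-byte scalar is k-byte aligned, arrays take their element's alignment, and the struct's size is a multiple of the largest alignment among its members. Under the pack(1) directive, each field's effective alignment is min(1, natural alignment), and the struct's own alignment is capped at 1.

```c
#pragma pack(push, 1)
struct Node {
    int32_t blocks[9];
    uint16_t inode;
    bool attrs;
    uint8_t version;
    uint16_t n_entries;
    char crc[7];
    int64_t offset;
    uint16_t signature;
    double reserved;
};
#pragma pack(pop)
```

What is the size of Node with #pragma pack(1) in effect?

67

@0: blocks [36B, align 1] → 36
@36: inode [2B, align 1] → 38
@38: attrs [1B, align 1] → 39
@39: version [1B, align 1] → 40
@40: n_entries [2B, align 1] → 42
@42: crc [7B, align 1] → 49
@49: offset [8B, align 1] → 57
@57: signature [2B, align 1] → 59
@59: reserved [8B, align 1] → 67
size 67, align 1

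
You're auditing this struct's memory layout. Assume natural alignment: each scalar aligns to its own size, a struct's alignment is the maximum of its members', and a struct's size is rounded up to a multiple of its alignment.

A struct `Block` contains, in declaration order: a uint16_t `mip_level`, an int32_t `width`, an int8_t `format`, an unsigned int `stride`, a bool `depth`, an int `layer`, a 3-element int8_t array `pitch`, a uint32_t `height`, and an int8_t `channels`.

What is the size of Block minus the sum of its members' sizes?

12

0..2  mip_level  (2B, 2-aligned)
2..4  -- padding (2B)
4..8  width  (4B, 4-aligned)
8..9  format  (1B, 1-aligned)
9..12  -- padding (3B)
12..16  stride  (4B, 4-aligned)
16..17  depth  (1B, 1-aligned)
17..20  -- padding (3B)
20..24  layer  (4B, 4-aligned)
24..27  pitch  (3B, 1-aligned)
27..28  -- padding (1B)
28..32  height  (4B, 4-aligned)
32..33  channels  (1B, 1-aligned)
33..36  -- tail padding (3B)
sizeof = 36, alignof = 4
data bytes 24, size 36 → padding 12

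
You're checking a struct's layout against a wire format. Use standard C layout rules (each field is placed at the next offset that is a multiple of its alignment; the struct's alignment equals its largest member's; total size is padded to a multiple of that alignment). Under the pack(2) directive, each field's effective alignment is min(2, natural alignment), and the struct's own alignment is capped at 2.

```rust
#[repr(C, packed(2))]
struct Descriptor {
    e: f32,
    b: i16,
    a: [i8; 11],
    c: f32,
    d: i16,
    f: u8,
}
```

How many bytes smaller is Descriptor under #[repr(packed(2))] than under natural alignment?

natural layout:
  @0: e [4B, align 4] → 4
  @4: b [2B, align 2] → 6
  @6: a [11B, align 1] → 17
  +3 pad (align 4)
  @20: c [4B, align 4] → 24
  @24: d [2B, align 2] → 26
  @26: f [1B, align 1] → 27
  +1 tail pad (align 4)
  size 28, align 4
packed(2) layout:
  @0: e [4B, align 2] → 4
  @4: b [2B, align 2] → 6
  @6: a [11B, align 1] → 17
  +1 pad (align 2)
  @18: c [4B, align 2] → 22
  @22: d [2B, align 2] → 24
  @24: f [1B, align 1] → 25
  +1 tail pad (align 2)
  size 26, align 2
28 − 26 = 2

2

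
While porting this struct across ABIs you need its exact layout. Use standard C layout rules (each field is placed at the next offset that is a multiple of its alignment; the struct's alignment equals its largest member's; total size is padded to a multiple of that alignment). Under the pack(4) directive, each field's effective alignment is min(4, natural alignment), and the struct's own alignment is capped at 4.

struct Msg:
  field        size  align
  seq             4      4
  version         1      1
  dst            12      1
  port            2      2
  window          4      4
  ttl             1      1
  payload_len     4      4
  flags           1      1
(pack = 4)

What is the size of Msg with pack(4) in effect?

36

0..4  seq  (4B, 4-aligned)
4..5  version  (1B, 1-aligned)
5..17  dst  (12B, 1-aligned)
17..18  -- padding (1B)
18..20  port  (2B, 2-aligned)
20..24  window  (4B, 4-aligned)
24..25  ttl  (1B, 1-aligned)
25..28  -- padding (3B)
28..32  payload_len  (4B, 4-aligned)
32..33  flags  (1B, 1-aligned)
33..36  -- tail padding (3B)
sizeof = 36, alignof = 4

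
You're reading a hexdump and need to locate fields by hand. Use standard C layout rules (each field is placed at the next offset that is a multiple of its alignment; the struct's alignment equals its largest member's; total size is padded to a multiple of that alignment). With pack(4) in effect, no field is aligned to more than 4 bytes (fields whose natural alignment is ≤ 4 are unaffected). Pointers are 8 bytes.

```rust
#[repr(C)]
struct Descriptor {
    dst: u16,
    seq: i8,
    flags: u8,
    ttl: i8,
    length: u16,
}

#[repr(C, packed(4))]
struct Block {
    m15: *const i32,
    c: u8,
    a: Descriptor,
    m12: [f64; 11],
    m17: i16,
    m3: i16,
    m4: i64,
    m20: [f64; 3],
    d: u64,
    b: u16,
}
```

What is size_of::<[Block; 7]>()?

Descriptor: dst at 0 (size 2, align 2) → ends 2; seq at 2 (size 1, align 1) → ends 3; flags at 3 (size 1, align 1) → ends 4; ttl at 4 (size 1, align 1) → ends 5; pad 1 to align 2 for length; length at 6 (size 2, align 2) → ends 8; total 8 bytes, alignment 2
m15 at 0 (size 8, align 4) → ends 8
c at 8 (size 1, align 1) → ends 9
pad 1 to align 2 for a
a at 10 (size 8, align 2) → ends 18
pad 2 to align 4 for m12
m12 at 20 (size 88, align 4) → ends 108
m17 at 108 (size 2, align 2) → ends 110
m3 at 110 (size 2, align 2) → ends 112
m4 at 112 (size 8, align 4) → ends 120
m20 at 120 (size 24, align 4) → ends 144
d at 144 (size 8, align 4) → ends 152
b at 152 (size 2, align 2) → ends 154
tail pad 2 to reach multiple of 4
total 156 bytes, alignment 4
array of 7: 7 × 156 = 1092

1092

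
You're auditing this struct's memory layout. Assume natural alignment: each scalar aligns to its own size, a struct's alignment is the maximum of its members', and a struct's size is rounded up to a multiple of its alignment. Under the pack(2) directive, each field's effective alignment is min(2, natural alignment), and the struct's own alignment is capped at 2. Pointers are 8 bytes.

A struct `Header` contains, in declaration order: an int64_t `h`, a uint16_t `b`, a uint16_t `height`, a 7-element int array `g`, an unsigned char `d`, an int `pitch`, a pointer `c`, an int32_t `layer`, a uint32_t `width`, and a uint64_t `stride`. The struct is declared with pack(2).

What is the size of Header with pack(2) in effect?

@0: h [8B, align 2] → 8
@8: b [2B, align 2] → 10
@10: height [2B, align 2] → 12
@12: g [28B, align 2] → 40
@40: d [1B, align 1] → 41
+1 pad (align 2)
@42: pitch [4B, align 2] → 46
@46: c [8B, align 2] → 54
@54: layer [4B, align 2] → 58
@58: width [4B, align 2] → 62
@62: stride [8B, align 2] → 70
size 70, align 2

70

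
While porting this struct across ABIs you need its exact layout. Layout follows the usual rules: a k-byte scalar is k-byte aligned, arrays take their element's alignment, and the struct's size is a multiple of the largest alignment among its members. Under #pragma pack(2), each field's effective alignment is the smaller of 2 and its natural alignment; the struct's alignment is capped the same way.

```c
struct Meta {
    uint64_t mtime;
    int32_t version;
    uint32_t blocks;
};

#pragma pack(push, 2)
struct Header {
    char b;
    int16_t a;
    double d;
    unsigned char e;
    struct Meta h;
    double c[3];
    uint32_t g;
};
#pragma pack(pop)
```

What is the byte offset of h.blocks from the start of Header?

Meta: 0..8  mtime  (8B, 8-aligned); 8..12  version  (4B, 4-aligned); 12..16  blocks  (4B, 4-aligned); sizeof = 16, alignof = 8
0..1  b  (1B, 1-aligned)
1..2  -- padding (1B)
2..4  a  (2B, 2-aligned)
4..12  d  (8B, 2-aligned)
12..13  e  (1B, 1-aligned)
13..14  -- padding (1B)
14..30  h  (16B, 2-aligned)
within Meta: blocks at 12
14 + 12 = 26

26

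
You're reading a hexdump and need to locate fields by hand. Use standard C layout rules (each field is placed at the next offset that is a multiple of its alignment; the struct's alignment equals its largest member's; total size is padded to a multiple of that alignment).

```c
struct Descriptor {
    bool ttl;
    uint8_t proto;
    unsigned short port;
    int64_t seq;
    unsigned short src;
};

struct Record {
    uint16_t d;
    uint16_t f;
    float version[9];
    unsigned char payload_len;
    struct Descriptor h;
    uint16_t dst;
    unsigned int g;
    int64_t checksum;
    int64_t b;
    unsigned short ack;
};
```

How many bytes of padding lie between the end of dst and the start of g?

Descriptor: ttl at 0 (size 1, align 1) → ends 1; proto at 1 (size 1, align 1) → ends 2; port at 2 (size 2, align 2) → ends 4; pad 4 to align 8 for seq; seq at 8 (size 8, align 8) → ends 16; src at 16 (size 2, align 2) → ends 18; tail pad 6 to reach multiple of 8; total 24 bytes, alignment 8
d at 0 (size 2, align 2) → ends 2
f at 2 (size 2, align 2) → ends 4
version at 4 (size 36, align 4) → ends 40
payload_len at 40 (size 1, align 1) → ends 41
pad 7 to align 8 for h
h at 48 (size 24, align 8) → ends 72
dst at 72 (size 2, align 2) → ends 74
pad 2 to align 4 for g
g at 76 (size 4, align 4) → ends 80

2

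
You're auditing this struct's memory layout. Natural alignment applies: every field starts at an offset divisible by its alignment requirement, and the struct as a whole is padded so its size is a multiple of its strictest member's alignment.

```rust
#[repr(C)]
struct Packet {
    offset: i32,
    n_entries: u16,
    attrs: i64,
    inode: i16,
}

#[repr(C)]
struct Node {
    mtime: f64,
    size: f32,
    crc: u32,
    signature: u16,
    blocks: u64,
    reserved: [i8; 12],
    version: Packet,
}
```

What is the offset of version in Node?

Packet: @0: offset [4B, align 4] → 4; @4: n_entries [2B, align 2] → 6; +2 pad (align 8); @8: attrs [8B, align 8] → 16; @16: inode [2B, align 2] → 18; +6 tail pad (align 8); size 24, align 8
@0: mtime [8B, align 8] → 8
@8: size [4B, align 4] → 12
@12: crc [4B, align 4] → 16
@16: signature [2B, align 2] → 18
+6 pad (align 8)
@24: blocks [8B, align 8] → 32
@32: reserved [12B, align 1] → 44
+4 pad (align 8)
@48: version [24B, align 8] → 72

48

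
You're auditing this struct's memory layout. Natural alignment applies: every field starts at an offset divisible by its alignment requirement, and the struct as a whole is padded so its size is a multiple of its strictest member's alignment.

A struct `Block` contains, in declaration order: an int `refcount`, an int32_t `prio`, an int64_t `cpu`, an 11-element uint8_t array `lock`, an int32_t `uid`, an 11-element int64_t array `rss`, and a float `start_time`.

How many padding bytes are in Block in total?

5

0..4  refcount  (4B, 4-aligned)
4..8  prio  (4B, 4-aligned)
8..16  cpu  (8B, 8-aligned)
16..27  lock  (11B, 1-aligned)
27..28  -- padding (1B)
28..32  uid  (4B, 4-aligned)
32..120  rss  (88B, 8-aligned)
120..124  start_time  (4B, 4-aligned)
124..128  -- tail padding (4B)
sizeof = 128, alignof = 8
data bytes 123, size 128 → padding 5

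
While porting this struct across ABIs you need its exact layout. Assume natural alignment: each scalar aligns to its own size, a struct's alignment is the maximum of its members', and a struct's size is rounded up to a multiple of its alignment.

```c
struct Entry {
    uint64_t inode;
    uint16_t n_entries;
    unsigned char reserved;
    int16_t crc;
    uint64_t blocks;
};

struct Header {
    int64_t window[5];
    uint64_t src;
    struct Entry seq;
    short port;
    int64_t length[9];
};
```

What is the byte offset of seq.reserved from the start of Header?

Entry: 0..8  inode  (8B, 8-aligned); 8..10  n_entries  (2B, 2-aligned); 10..11  reserved  (1B, 1-aligned); 11..12  -- padding (1B); 12..14  crc  (2B, 2-aligned); 14..16  -- padding (2B); 16..24  blocks  (8B, 8-aligned); sizeof = 24, alignof = 8
0..40  window  (40B, 8-aligned)
40..48  src  (8B, 8-aligned)
48..72  seq  (24B, 8-aligned)
within Entry: reserved at 10
48 + 10 = 58

58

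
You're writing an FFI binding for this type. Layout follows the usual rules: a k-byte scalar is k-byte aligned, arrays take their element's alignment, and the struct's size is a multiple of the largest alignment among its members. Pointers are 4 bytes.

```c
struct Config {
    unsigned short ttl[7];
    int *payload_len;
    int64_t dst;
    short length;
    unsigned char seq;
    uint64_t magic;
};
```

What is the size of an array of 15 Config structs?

ttl at 0 (size 14, align 2) → ends 14
pad 2 to align 4 for payload_len
payload_len at 16 (size 4, align 4) → ends 20
pad 4 to align 8 for dst
dst at 24 (size 8, align 8) → ends 32
length at 32 (size 2, align 2) → ends 34
seq at 34 (size 1, align 1) → ends 35
pad 5 to align 8 for magic
magic at 40 (size 8, align 8) → ends 48
total 48 bytes, alignment 8
array of 15: 15 × 48 = 720

720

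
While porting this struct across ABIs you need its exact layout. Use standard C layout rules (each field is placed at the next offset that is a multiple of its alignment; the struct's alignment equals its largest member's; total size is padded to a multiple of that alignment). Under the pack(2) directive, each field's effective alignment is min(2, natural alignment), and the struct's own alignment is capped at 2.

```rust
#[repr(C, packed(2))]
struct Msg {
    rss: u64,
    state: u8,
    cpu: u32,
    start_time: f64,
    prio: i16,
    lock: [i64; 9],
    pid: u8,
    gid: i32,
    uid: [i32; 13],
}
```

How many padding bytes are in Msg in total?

2

rss at 0 (size 8, align 2) → ends 8
state at 8 (size 1, align 1) → ends 9
pad 1 to align 2 for cpu
cpu at 10 (size 4, align 2) → ends 14
start_time at 14 (size 8, align 2) → ends 22
prio at 22 (size 2, align 2) → ends 24
lock at 24 (size 72, align 2) → ends 96
pid at 96 (size 1, align 1) → ends 97
pad 1 to align 2 for gid
gid at 98 (size 4, align 2) → ends 102
uid at 102 (size 52, align 2) → ends 154
total 154 bytes, alignment 2
data bytes 152, size 154 → padding 2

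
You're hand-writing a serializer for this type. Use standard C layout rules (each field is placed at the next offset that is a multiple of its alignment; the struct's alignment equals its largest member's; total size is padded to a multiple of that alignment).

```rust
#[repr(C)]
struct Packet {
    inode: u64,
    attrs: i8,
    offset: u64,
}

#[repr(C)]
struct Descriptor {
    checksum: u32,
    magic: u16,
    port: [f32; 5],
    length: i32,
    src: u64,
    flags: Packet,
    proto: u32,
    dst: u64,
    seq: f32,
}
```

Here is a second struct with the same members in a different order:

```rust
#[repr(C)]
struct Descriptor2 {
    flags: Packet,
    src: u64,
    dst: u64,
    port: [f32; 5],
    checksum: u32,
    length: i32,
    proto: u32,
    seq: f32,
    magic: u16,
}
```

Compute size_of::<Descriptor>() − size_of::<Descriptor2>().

8

Packet: 0..8  inode  (8B, 8-aligned); 8..9  attrs  (1B, 1-aligned); 9..16  -- padding (7B); 16..24  offset  (8B, 8-aligned); sizeof = 24, alignof = 8
0..4  checksum  (4B, 4-aligned)
4..6  magic  (2B, 2-aligned)
6..8  -- padding (2B)
8..28  port  (20B, 4-aligned)
28..32  length  (4B, 4-aligned)
32..40  src  (8B, 8-aligned)
40..64  flags  (24B, 8-aligned)
64..68  proto  (4B, 4-aligned)
68..72  -- padding (4B)
72..80  dst  (8B, 8-aligned)
80..84  seq  (4B, 4-aligned)
84..88  -- tail padding (4B)
sizeof = 88, alignof = 8
— Descriptor2 —
0..24  flags  (24B, 8-aligned)
24..32  src  (8B, 8-aligned)
32..40  dst  (8B, 8-aligned)
40..60  port  (20B, 4-aligned)
60..64  checksum  (4B, 4-aligned)
64..68  length  (4B, 4-aligned)
68..72  proto  (4B, 4-aligned)
72..76  seq  (4B, 4-aligned)
76..78  magic  (2B, 2-aligned)
78..80  -- tail padding (2B)
sizeof = 80, alignof = 8
88 − 80 = 8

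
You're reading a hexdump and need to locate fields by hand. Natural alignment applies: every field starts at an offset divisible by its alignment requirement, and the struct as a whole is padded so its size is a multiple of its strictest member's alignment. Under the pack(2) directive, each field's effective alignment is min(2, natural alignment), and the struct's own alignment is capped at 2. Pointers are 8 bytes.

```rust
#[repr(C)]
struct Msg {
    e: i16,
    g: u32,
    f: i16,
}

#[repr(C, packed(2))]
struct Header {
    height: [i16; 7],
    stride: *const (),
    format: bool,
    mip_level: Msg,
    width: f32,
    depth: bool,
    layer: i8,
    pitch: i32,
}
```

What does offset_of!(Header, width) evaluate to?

Msg: 0..2  e  (2B, 2-aligned); 2..4  -- padding (2B); 4..8  g  (4B, 4-aligned); 8..10  f  (2B, 2-aligned); 10..12  -- tail padding (2B); sizeof = 12, alignof = 4
0..14  height  (14B, 2-aligned)
14..22  stride  (8B, 2-aligned)
22..23  format  (1B, 1-aligned)
23..24  -- padding (1B)
24..36  mip_level  (12B, 2-aligned)
36..40  width  (4B, 2-aligned)

36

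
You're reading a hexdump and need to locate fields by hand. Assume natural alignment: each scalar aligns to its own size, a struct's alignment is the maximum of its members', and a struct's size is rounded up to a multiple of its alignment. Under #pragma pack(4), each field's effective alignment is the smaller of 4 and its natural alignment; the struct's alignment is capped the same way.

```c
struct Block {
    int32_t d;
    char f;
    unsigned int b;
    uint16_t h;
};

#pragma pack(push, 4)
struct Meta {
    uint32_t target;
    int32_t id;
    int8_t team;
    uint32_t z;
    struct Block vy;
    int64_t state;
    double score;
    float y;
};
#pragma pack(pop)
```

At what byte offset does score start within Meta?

40

Block: @0: d [4B, align 4] → 4; @4: f [1B, align 1] → 5; +3 pad (align 4); @8: b [4B, align 4] → 12; @12: h [2B, align 2] → 14; +2 tail pad (align 4); size 16, align 4
@0: target [4B, align 4] → 4
@4: id [4B, align 4] → 8
@8: team [1B, align 1] → 9
+3 pad (align 4)
@12: z [4B, align 4] → 16
@16: vy [16B, align 4] → 32
@32: state [8B, align 4] → 40
@40: score [8B, align 4] → 48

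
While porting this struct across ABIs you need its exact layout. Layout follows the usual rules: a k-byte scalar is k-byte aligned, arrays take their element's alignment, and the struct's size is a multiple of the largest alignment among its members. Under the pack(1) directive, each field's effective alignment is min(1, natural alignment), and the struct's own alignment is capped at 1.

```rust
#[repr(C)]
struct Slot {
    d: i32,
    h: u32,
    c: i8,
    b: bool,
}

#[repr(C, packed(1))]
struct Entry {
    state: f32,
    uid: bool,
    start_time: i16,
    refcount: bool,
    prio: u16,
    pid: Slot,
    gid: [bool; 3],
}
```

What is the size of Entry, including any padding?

25

Slot: d at 0 (size 4, align 4) → ends 4; h at 4 (size 4, align 4) → ends 8; c at 8 (size 1, align 1) → ends 9; b at 9 (size 1, align 1) → ends 10; tail pad 2 to reach multiple of 4; total 12 bytes, alignment 4
state at 0 (size 4, align 1) → ends 4
uid at 4 (size 1, align 1) → ends 5
start_time at 5 (size 2, align 1) → ends 7
refcount at 7 (size 1, align 1) → ends 8
prio at 8 (size 2, align 1) → ends 10
pid at 10 (size 12, align 1) → ends 22
gid at 22 (size 3, align 1) → ends 25
total 25 bytes, alignment 1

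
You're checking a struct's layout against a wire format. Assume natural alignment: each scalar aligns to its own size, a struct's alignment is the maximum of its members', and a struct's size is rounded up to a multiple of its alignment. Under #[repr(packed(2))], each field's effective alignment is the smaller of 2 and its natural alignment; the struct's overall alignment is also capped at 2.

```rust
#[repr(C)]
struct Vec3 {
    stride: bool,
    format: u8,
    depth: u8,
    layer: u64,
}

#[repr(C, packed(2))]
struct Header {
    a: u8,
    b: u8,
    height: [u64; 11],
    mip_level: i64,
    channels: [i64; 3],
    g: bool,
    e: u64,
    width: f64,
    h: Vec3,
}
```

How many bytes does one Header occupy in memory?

156

Vec3: @0: stride [1B, align 1] → 1; @1: format [1B, align 1] → 2; @2: depth [1B, align 1] → 3; +5 pad (align 8); @8: layer [8B, align 8] → 16; size 16, align 8
@0: a [1B, align 1] → 1
@1: b [1B, align 1] → 2
@2: height [88B, align 2] → 90
@90: mip_level [8B, align 2] → 98
@98: channels [24B, align 2] → 122
@122: g [1B, align 1] → 123
+1 pad (align 2)
@124: e [8B, align 2] → 132
@132: width [8B, align 2] → 140
@140: h [16B, align 2] → 156
size 156, align 2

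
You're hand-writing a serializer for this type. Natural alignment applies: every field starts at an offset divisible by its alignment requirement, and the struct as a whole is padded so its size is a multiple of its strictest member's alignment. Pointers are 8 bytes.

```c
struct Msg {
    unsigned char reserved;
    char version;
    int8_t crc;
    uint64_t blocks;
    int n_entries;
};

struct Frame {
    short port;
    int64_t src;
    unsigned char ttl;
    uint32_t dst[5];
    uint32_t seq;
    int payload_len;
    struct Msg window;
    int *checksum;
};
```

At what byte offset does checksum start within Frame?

72

Msg: 0..1  reserved  (1B, 1-aligned); 1..2  version  (1B, 1-aligned); 2..3  crc  (1B, 1-aligned); 3..8  -- padding (5B); 8..16  blocks  (8B, 8-aligned); 16..20  n_entries  (4B, 4-aligned); 20..24  -- tail padding (4B); sizeof = 24, alignof = 8
0..2  port  (2B, 2-aligned)
2..8  -- padding (6B)
8..16  src  (8B, 8-aligned)
16..17  ttl  (1B, 1-aligned)
17..20  -- padding (3B)
20..40  dst  (20B, 4-aligned)
40..44  seq  (4B, 4-aligned)
44..48  payload_len  (4B, 4-aligned)
48..72  window  (24B, 8-aligned)
72..80  checksum  (8B, 8-aligned)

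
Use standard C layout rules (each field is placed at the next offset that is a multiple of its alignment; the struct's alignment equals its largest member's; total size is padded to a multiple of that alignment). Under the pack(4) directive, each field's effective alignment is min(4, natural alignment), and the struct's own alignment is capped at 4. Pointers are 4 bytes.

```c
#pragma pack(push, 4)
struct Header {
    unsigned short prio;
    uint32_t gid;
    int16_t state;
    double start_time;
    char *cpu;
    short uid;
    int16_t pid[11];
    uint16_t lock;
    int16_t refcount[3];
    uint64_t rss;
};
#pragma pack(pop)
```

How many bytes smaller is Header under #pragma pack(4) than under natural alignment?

8

natural layout:
  prio at 0 (size 2, align 2) → ends 2
  pad 2 to align 4 for gid
  gid at 4 (size 4, align 4) → ends 8
  state at 8 (size 2, align 2) → ends 10
  pad 6 to align 8 for start_time
  start_time at 16 (size 8, align 8) → ends 24
  cpu at 24 (size 4, align 4) → ends 28
  uid at 28 (size 2, align 2) → ends 30
  pid at 30 (size 22, align 2) → ends 52
  lock at 52 (size 2, align 2) → ends 54
  refcount at 54 (size 6, align 2) → ends 60
  pad 4 to align 8 for rss
  rss at 64 (size 8, align 8) → ends 72
  total 72 bytes, alignment 8
packed(4) layout:
  prio at 0 (size 2, align 2) → ends 2
  pad 2 to align 4 for gid
  gid at 4 (size 4, align 4) → ends 8
  state at 8 (size 2, align 2) → ends 10
  pad 2 to align 4 for start_time
  start_time at 12 (size 8, align 4) → ends 20
  cpu at 20 (size 4, align 4) → ends 24
  uid at 24 (size 2, align 2) → ends 26
  pid at 26 (size 22, align 2) → ends 48
  lock at 48 (size 2, align 2) → ends 50
  refcount at 50 (size 6, align 2) → ends 56
  rss at 56 (size 8, align 4) → ends 64
  total 64 bytes, alignment 4
72 − 64 = 8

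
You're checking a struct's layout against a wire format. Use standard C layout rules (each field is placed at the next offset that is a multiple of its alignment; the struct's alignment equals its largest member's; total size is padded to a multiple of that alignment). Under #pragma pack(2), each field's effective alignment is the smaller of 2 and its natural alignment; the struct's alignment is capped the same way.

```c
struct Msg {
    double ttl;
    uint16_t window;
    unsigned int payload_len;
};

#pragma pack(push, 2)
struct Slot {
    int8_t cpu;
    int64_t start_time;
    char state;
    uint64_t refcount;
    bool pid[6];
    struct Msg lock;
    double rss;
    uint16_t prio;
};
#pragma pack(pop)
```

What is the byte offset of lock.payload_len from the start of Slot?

Msg: 0..8  ttl  (8B, 8-aligned); 8..10  window  (2B, 2-aligned); 10..12  -- padding (2B); 12..16  payload_len  (4B, 4-aligned); sizeof = 16, alignof = 8
0..1  cpu  (1B, 1-aligned)
1..2  -- padding (1B)
2..10  start_time  (8B, 2-aligned)
10..11  state  (1B, 1-aligned)
11..12  -- padding (1B)
12..20  refcount  (8B, 2-aligned)
20..26  pid  (6B, 1-aligned)
26..42  lock  (16B, 2-aligned)
within Msg: payload_len at 12
26 + 12 = 38

38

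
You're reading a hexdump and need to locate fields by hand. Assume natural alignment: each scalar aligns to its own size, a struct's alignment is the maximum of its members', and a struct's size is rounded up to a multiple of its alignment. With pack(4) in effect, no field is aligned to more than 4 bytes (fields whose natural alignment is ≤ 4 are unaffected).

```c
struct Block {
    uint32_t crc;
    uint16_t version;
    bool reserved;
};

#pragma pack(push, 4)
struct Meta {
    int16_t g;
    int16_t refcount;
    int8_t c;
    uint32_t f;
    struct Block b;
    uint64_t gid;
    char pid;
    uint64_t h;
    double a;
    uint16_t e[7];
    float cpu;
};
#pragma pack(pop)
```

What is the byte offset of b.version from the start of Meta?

16

Block: crc at 0 (size 4, align 4) → ends 4; version at 4 (size 2, align 2) → ends 6; reserved at 6 (size 1, align 1) → ends 7; tail pad 1 to reach multiple of 4; total 8 bytes, alignment 4
g at 0 (size 2, align 2) → ends 2
refcount at 2 (size 2, align 2) → ends 4
c at 4 (size 1, align 1) → ends 5
pad 3 to align 4 for f
f at 8 (size 4, align 4) → ends 12
b at 12 (size 8, align 4) → ends 20
within Block: version at 4
12 + 4 = 16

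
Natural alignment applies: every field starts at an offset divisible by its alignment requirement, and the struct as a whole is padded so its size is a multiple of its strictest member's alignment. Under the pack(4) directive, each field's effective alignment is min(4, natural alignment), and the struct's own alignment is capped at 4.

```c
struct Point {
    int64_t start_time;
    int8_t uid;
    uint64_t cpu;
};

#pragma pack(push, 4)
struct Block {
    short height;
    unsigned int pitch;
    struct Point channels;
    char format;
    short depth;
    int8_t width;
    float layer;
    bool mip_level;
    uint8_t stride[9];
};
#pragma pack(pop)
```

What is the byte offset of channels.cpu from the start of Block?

Point: start_time at 0 (size 8, align 8) → ends 8; uid at 8 (size 1, align 1) → ends 9; pad 7 to align 8 for cpu; cpu at 16 (size 8, align 8) → ends 24; total 24 bytes, alignment 8
height at 0 (size 2, align 2) → ends 2
pad 2 to align 4 for pitch
pitch at 4 (size 4, align 4) → ends 8
channels at 8 (size 24, align 4) → ends 32
within Point: cpu at 16
8 + 16 = 24

24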